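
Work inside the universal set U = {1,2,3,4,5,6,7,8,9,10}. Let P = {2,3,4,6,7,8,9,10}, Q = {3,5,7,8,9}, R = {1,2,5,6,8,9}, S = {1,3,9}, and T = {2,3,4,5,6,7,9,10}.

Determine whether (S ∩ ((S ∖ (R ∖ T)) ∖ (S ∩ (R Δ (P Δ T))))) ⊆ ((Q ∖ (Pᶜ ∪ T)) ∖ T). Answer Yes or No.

R ∖ T = {1,8}
S ∖ (R ∖ T) = {3,9}
P Δ T = {5,8}
R Δ (P Δ T) = {1,2,6,9}
S ∩ (R Δ (P Δ T)) = {1,9}
(S ∖ (R ∖ T)) ∖ (S ∩ (R Δ (P Δ T))) = {3}
S ∩ ((S ∖ (R ∖ T)) ∖ (S ∩ (R Δ (P Δ T)))) = {3}
Pᶜ = {1,5}
Pᶜ ∪ T = {1,2,3,4,5,6,7,9,10}
Q ∖ (Pᶜ ∪ T) = {8}
(Q ∖ (Pᶜ ∪ T)) ∖ T = {8}
3 ∈ S ∩ ((S ∖ (R ∖ T)) ∖ (S ∩ (R Δ (P Δ T)))) but 3 ∉ (Q ∖ (Pᶜ ∪ T)) ∖ T, so the inclusion fails.

No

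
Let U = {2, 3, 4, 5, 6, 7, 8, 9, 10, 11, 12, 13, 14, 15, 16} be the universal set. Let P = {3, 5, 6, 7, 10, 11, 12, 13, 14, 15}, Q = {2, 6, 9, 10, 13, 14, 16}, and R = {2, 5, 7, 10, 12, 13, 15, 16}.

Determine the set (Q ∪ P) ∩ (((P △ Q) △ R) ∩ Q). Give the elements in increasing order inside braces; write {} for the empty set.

Q ∪ P = {2, 3, 5, 6, 7, 9, 10, 11, 12, 13, 14, 15, 16}
P △ Q = {2, 3, 5, 7, 9, 11, 12, 15, 16}
(P △ Q) △ R = {3, 9, 10, 11, 13}
((P △ Q) △ R) ∩ Q = {9, 10, 13}
(Q ∪ P) ∩ (((P △ Q) △ R) ∩ Q) = {9, 10, 13}

{9, 10, 13}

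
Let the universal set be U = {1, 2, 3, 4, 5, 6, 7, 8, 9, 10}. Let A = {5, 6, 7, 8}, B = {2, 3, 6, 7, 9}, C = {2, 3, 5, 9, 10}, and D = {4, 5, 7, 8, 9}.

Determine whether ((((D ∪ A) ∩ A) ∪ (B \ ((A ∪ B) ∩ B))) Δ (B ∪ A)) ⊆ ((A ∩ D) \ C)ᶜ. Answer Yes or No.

Yes

D ∪ A = {4, 5, 6, 7, 8, 9}
(D ∪ A) ∩ A = {5, 6, 7, 8}
A ∪ B = {2, 3, 5, 6, 7, 8, 9}
(A ∪ B) ∩ B = {2, 3, 6, 7, 9}
B \ ((A ∪ B) ∩ B) = {}
((D ∪ A) ∩ A) ∪ (B \ ((A ∪ B) ∩ B)) = {5, 6, 7, 8}
B ∪ A = {2, 3, 5, 6, 7, 8, 9}
(((D ∪ A) ∩ A) ∪ (B \ ((A ∪ B) ∩ B))) Δ (B ∪ A) = {2, 3, 9}
A ∩ D = {5, 7, 8}
(A ∩ D) \ C = {7, 8}
((A ∩ D) \ C)ᶜ = {1, 2, 3, 4, 5, 6, 9, 10}
Every element of {2, 3, 9} is in {1, 2, 3, 4, 5, 6, 9, 10}, so (((D ∪ A) ∩ A) ∪ (B \ ((A ∪ B) ∩ B))) Δ (B ∪ A) ⊆ ((A ∩ D) \ C)ᶜ.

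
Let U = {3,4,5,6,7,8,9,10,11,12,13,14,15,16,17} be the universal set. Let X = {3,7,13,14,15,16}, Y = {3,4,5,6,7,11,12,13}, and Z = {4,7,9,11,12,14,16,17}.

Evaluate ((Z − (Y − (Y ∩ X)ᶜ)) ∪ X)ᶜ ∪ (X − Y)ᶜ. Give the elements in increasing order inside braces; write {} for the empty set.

{3,4,5,6,7,8,9,10,11,12,13,17}

Y ∩ X = {3,7,13}
(Y ∩ X)ᶜ = {4,5,6,8,9,10,11,12,14,15,16,17}
Y − (Y ∩ X)ᶜ = {3,7,13}
Z − (Y − (Y ∩ X)ᶜ) = {4,9,11,12,14,16,17}
(Z − (Y − (Y ∩ X)ᶜ)) ∪ X = {3,4,7,9,11,12,13,14,15,16,17}
((Z − (Y − (Y ∩ X)ᶜ)) ∪ X)ᶜ = {5,6,8,10}
X − Y = {14,15,16}
(X − Y)ᶜ = {3,4,5,6,7,8,9,10,11,12,13,17}
((Z − (Y − (Y ∩ X)ᶜ)) ∪ X)ᶜ ∪ (X − Y)ᶜ = {3,4,5,6,7,8,9,10,11,12,13,17}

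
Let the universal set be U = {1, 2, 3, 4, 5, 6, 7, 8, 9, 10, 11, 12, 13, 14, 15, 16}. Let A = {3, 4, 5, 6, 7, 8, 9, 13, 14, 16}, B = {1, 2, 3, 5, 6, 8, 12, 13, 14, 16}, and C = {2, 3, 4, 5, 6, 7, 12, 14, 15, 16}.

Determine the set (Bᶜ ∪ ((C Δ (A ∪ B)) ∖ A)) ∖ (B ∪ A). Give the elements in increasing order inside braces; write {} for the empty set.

Bᶜ = {4, 7, 9, 10, 11, 15}
A ∪ B = {1, 2, 3, 4, 5, 6, 7, 8, 9, 12, 13, 14, 16}
C Δ (A ∪ B) = {1, 8, 9, 13, 15}
(C Δ (A ∪ B)) ∖ A = {1, 15}
Bᶜ ∪ ((C Δ (A ∪ B)) ∖ A) = {1, 4, 7, 9, 10, 11, 15}
B ∪ A = {1, 2, 3, 4, 5, 6, 7, 8, 9, 12, 13, 14, 16}
(Bᶜ ∪ ((C Δ (A ∪ B)) ∖ A)) ∖ (B ∪ A) = {10, 11, 15}

{10, 11, 15}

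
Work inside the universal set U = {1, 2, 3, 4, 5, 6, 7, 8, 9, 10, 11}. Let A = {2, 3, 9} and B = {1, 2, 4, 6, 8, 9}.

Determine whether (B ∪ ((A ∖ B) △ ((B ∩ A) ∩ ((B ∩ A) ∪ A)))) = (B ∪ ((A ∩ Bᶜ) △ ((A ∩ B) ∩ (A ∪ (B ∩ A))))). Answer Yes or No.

Yes

A ∖ B = {3}
B ∩ A = {2, 9}
(B ∩ A) ∪ A = {2, 3, 9}
(B ∩ A) ∩ ((B ∩ A) ∪ A) = {2, 9}
(A ∖ B) △ ((B ∩ A) ∩ ((B ∩ A) ∪ A)) = {2, 3, 9}
B ∪ ((A ∖ B) △ ((B ∩ A) ∩ ((B ∩ A) ∪ A))) = {1, 2, 3, 4, 6, 8, 9}
Bᶜ = {3, 5, 7, 10, 11}
A ∩ Bᶜ = {3}
A ∩ B = {2, 9}
A ∪ (B ∩ A) = {2, 3, 9}
(A ∩ B) ∩ (A ∪ (B ∩ A)) = {2, 9}
(A ∩ Bᶜ) △ ((A ∩ B) ∩ (A ∪ (B ∩ A))) = {2, 3, 9}
B ∪ ((A ∩ Bᶜ) △ ((A ∩ B) ∩ (A ∪ (B ∩ A)))) = {1, 2, 3, 4, 6, 8, 9}
Both equal {1, 2, 3, 4, 6, 8, 9}, so B ∪ ((A ∖ B) △ ((B ∩ A) ∩ ((B ∩ A) ∪ A))) = B ∪ ((A ∩ Bᶜ) △ ((A ∩ B) ∩ (A ∪ (B ∩ A)))).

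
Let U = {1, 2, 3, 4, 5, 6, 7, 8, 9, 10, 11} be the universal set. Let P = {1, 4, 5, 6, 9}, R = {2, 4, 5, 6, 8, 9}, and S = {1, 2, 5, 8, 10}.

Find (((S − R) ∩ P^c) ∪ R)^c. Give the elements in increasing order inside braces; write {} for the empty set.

{1, 3, 7, 11}

S − R = {1, 10}
P^c = {2, 3, 7, 8, 10, 11}
(S − R) ∩ P^c = {10}
((S − R) ∩ P^c) ∪ R = {2, 4, 5, 6, 8, 9, 10}
(((S − R) ∩ P^c) ∪ R)^c = {1, 3, 7, 11}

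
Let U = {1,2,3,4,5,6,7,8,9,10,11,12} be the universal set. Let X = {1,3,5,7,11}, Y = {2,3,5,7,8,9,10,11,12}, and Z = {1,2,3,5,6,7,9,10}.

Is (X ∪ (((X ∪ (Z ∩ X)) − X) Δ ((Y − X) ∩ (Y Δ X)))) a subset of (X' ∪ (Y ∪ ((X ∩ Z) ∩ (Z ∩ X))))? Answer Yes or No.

Yes

Z ∩ X = {1,3,5,7}
X ∪ (Z ∩ X) = {1,3,5,7,11}
(X ∪ (Z ∩ X)) − X = {}
Y − X = {2,8,9,10,12}
Y Δ X = {1,2,8,9,10,12}
(Y − X) ∩ (Y Δ X) = {2,8,9,10,12}
((X ∪ (Z ∩ X)) − X) Δ ((Y − X) ∩ (Y Δ X)) = {2,8,9,10,12}
X ∪ (((X ∪ (Z ∩ X)) − X) Δ ((Y − X) ∩ (Y Δ X))) = {1,2,3,5,7,8,9,10,11,12}
X' = {2,4,6,8,9,10,12}
X ∩ Z = {1,3,5,7}
(X ∩ Z) ∩ (Z ∩ X) = {1,3,5,7}
Y ∪ ((X ∩ Z) ∩ (Z ∩ X)) = {1,2,3,5,7,8,9,10,11,12}
X' ∪ (Y ∪ ((X ∩ Z) ∩ (Z ∩ X))) = {1,2,3,4,5,6,7,8,9,10,11,12}
Every element of {1,2,3,5,7,8,9,10,11,12} is in {1,2,3,4,5,6,7,8,9,10,11,12}, so X ∪ (((X ∪ (Z ∩ X)) − X) Δ ((Y − X) ∩ (Y Δ X))) ⊆ X' ∪ (Y ∪ ((X ∩ Z) ∩ (Z ∩ X))).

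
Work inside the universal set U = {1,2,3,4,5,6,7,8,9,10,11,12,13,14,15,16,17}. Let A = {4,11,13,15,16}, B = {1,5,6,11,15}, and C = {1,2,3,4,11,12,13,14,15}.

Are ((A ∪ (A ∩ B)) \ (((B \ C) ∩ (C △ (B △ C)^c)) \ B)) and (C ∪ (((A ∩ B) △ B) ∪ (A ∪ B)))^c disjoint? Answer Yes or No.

A ∩ B = {11,15}
A ∪ (A ∩ B) = {4,11,13,15,16}
B \ C = {5,6}
B △ C = {2,3,4,5,6,12,13,14}
(B △ C)^c = {1,7,8,9,10,11,15,16,17}
C △ (B △ C)^c = {2,3,4,7,8,9,10,12,13,14,16,17}
(B \ C) ∩ (C △ (B △ C)^c) = {}
((B \ C) ∩ (C △ (B △ C)^c)) \ B = {}
(A ∪ (A ∩ B)) \ (((B \ C) ∩ (C △ (B △ C)^c)) \ B) = {4,11,13,15,16}
(A ∩ B) △ B = {1,5,6}
A ∪ B = {1,4,5,6,11,13,15,16}
((A ∩ B) △ B) ∪ (A ∪ B) = {1,4,5,6,11,13,15,16}
C ∪ (((A ∩ B) △ B) ∪ (A ∪ B)) = {1,2,3,4,5,6,11,12,13,14,15,16}
(C ∪ (((A ∩ B) △ B) ∪ (A ∪ B)))^c = {7,8,9,10,17}
{4,11,13,15,16} and {7,8,9,10,17} share no elements.

Yes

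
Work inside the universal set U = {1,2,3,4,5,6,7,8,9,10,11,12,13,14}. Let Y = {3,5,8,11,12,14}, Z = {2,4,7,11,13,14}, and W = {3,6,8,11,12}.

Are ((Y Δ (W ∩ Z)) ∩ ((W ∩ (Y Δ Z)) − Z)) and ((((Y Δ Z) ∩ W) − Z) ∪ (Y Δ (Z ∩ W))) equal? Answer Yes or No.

No

W ∩ Z = {11}
Y Δ (W ∩ Z) = {3,5,8,12,14}
Y Δ Z = {2,3,4,5,7,8,12,13}
W ∩ (Y Δ Z) = {3,8,12}
(W ∩ (Y Δ Z)) − Z = {3,8,12}
(Y Δ (W ∩ Z)) ∩ ((W ∩ (Y Δ Z)) − Z) = {3,8,12}
(Y Δ Z) ∩ W = {3,8,12}
((Y Δ Z) ∩ W) − Z = {3,8,12}
Z ∩ W = {11}
Y Δ (Z ∩ W) = {3,5,8,12,14}
(((Y Δ Z) ∩ W) − Z) ∪ (Y Δ (Z ∩ W)) = {3,5,8,12,14}
5 ∈ (((Y Δ Z) ∩ W) − Z) ∪ (Y Δ (Z ∩ W)) but 5 ∉ (Y Δ (W ∩ Z)) ∩ ((W ∩ (Y Δ Z)) − Z), so they differ.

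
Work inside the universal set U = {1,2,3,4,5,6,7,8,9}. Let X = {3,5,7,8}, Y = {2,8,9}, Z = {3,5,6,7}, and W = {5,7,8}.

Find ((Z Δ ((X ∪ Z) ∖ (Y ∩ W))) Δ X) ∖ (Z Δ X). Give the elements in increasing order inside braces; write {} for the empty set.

X ∪ Z = {3,5,6,7,8}
Y ∩ W = {8}
(X ∪ Z) ∖ (Y ∩ W) = {3,5,6,7}
Z Δ ((X ∪ Z) ∖ (Y ∩ W)) = {}
(Z Δ ((X ∪ Z) ∖ (Y ∩ W))) Δ X = {3,5,7,8}
Z Δ X = {6,8}
((Z Δ ((X ∪ Z) ∖ (Y ∩ W))) Δ X) ∖ (Z Δ X) = {3,5,7}

{3,5,7}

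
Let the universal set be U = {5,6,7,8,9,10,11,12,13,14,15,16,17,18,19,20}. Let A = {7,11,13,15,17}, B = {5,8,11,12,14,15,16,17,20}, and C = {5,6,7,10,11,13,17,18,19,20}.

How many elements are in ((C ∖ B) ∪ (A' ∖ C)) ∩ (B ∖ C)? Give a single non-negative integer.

C ∖ B = {6,7,10,13,18,19}
A' = {5,6,8,9,10,12,14,16,18,19,20}
A' ∖ C = {8,9,12,14,16}
(C ∖ B) ∪ (A' ∖ C) = {6,7,8,9,10,12,13,14,16,18,19}
B ∖ C = {8,12,14,15,16}
((C ∖ B) ∪ (A' ∖ C)) ∩ (B ∖ C) = {8,12,14,16}
|((C ∖ B) ∪ (A' ∖ C)) ∩ (B ∖ C)| = 4

4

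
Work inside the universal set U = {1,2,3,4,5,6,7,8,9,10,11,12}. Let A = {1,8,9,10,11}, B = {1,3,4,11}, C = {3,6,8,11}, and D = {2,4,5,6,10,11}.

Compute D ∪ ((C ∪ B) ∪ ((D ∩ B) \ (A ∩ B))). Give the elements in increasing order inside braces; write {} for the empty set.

{1,2,3,4,5,6,8,10,11}

C ∪ B = {1,3,4,6,8,11}
D ∩ B = {4,11}
A ∩ B = {1,11}
(D ∩ B) \ (A ∩ B) = {4}
(C ∪ B) ∪ ((D ∩ B) \ (A ∩ B)) = {1,3,4,6,8,11}
D ∪ ((C ∪ B) ∪ ((D ∩ B) \ (A ∩ B))) = {1,2,3,4,5,6,8,10,11}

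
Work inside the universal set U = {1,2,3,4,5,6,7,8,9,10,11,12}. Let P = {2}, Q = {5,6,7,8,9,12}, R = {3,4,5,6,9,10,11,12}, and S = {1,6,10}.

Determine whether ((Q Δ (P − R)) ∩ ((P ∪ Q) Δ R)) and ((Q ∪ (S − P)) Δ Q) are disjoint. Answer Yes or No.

Yes

P − R = {2}
Q Δ (P − R) = {2,5,6,7,8,9,12}
P ∪ Q = {2,5,6,7,8,9,12}
(P ∪ Q) Δ R = {2,3,4,7,8,10,11}
(Q Δ (P − R)) ∩ ((P ∪ Q) Δ R) = {2,7,8}
S − P = {1,6,10}
Q ∪ (S − P) = {1,5,6,7,8,9,10,12}
(Q ∪ (S − P)) Δ Q = {1,10}
{2,7,8} and {1,10} share no elements.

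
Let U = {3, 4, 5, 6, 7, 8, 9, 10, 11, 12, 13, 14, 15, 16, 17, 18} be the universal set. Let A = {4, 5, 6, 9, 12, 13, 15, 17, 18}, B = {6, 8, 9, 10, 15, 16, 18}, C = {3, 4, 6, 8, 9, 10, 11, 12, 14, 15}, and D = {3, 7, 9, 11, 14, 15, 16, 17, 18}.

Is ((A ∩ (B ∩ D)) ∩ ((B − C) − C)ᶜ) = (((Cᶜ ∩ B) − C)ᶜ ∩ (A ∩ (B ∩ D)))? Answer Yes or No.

B ∩ D = {9, 15, 16, 18}
A ∩ (B ∩ D) = {9, 15, 18}
B − C = {16, 18}
(B − C) − C = {16, 18}
((B − C) − C)ᶜ = {3, 4, 5, 6, 7, 8, 9, 10, 11, 12, 13, 14, 15, 17}
(A ∩ (B ∩ D)) ∩ ((B − C) − C)ᶜ = {9, 15}
Cᶜ = {5, 7, 13, 16, 17, 18}
Cᶜ ∩ B = {16, 18}
(Cᶜ ∩ B) − C = {16, 18}
((Cᶜ ∩ B) − C)ᶜ = {3, 4, 5, 6, 7, 8, 9, 10, 11, 12, 13, 14, 15, 17}
((Cᶜ ∩ B) − C)ᶜ ∩ (A ∩ (B ∩ D)) = {9, 15}
Both equal {9, 15}, so (A ∩ (B ∩ D)) ∩ ((B − C) − C)ᶜ = ((Cᶜ ∩ B) − C)ᶜ ∩ (A ∩ (B ∩ D)).

Yes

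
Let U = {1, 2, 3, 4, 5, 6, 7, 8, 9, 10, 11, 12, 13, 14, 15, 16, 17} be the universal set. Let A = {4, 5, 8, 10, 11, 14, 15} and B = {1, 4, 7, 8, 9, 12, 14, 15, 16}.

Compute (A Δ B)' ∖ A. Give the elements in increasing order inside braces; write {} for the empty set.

A Δ B = {1, 5, 7, 9, 10, 11, 12, 16}
(A Δ B)' = {2, 3, 4, 6, 8, 13, 14, 15, 17}
(A Δ B)' ∖ A = {2, 3, 6, 13, 17}

{2, 3, 6, 13, 17}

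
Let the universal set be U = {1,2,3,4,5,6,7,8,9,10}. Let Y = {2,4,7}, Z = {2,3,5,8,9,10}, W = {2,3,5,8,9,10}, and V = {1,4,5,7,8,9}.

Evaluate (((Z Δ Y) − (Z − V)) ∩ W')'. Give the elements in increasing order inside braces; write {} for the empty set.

Z Δ Y = {3,4,5,7,8,9,10}
Z − V = {2,3,10}
(Z Δ Y) − (Z − V) = {4,5,7,8,9}
W' = {1,4,6,7}
((Z Δ Y) − (Z − V)) ∩ W' = {4,7}
(((Z Δ Y) − (Z − V)) ∩ W')' = {1,2,3,5,6,8,9,10}

{1,2,3,5,6,8,9,10}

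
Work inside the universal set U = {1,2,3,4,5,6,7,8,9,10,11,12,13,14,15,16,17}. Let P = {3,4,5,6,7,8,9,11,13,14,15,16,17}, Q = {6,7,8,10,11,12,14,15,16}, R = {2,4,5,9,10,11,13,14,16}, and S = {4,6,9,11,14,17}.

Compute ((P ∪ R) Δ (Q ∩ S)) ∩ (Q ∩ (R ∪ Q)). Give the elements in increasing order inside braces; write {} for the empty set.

P ∪ R = {2,3,4,5,6,7,8,9,10,11,13,14,15,16,17}
Q ∩ S = {6,11,14}
(P ∪ R) Δ (Q ∩ S) = {2,3,4,5,7,8,9,10,13,15,16,17}
R ∪ Q = {2,4,5,6,7,8,9,10,11,12,13,14,15,16}
Q ∩ (R ∪ Q) = {6,7,8,10,11,12,14,15,16}
((P ∪ R) Δ (Q ∩ S)) ∩ (Q ∩ (R ∪ Q)) = {7,8,10,15,16}

{7,8,10,15,16}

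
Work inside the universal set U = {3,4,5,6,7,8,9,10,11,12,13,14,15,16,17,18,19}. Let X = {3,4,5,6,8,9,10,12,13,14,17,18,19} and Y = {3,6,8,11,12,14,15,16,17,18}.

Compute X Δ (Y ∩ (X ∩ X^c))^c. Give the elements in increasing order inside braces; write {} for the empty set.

X^c = {7,11,15,16}
X ∩ X^c = {}
Y ∩ (X ∩ X^c) = {}
(Y ∩ (X ∩ X^c))^c = {3,4,5,6,7,8,9,10,11,12,13,14,15,16,17,18,19}
X Δ (Y ∩ (X ∩ X^c))^c = {7,11,15,16}

{7,11,15,16}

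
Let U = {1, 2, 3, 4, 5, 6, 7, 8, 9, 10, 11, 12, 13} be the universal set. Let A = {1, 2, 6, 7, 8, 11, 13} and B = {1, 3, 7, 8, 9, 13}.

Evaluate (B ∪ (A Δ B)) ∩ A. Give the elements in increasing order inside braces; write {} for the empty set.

A Δ B = {2, 3, 6, 9, 11}
B ∪ (A Δ B) = {1, 2, 3, 6, 7, 8, 9, 11, 13}
(B ∪ (A Δ B)) ∩ A = {1, 2, 6, 7, 8, 11, 13}

{1, 2, 6, 7, 8, 11, 13}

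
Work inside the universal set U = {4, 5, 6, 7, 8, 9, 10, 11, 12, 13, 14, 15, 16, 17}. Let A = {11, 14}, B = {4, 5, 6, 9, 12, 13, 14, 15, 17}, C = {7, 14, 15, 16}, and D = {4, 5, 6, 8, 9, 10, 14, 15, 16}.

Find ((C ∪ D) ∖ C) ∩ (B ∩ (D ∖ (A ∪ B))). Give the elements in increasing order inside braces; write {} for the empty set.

C ∪ D = {4, 5, 6, 7, 8, 9, 10, 14, 15, 16}
(C ∪ D) ∖ C = {4, 5, 6, 8, 9, 10}
A ∪ B = {4, 5, 6, 9, 11, 12, 13, 14, 15, 17}
D ∖ (A ∪ B) = {8, 10, 16}
B ∩ (D ∖ (A ∪ B)) = {}
((C ∪ D) ∖ C) ∩ (B ∩ (D ∖ (A ∪ B))) = {}

{}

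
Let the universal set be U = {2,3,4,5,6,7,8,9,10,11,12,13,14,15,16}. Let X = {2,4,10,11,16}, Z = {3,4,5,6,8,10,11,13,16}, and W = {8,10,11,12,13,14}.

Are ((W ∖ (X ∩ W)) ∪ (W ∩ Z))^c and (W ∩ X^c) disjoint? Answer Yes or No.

Yes

X ∩ W = {10,11}
W ∖ (X ∩ W) = {8,12,13,14}
W ∩ Z = {8,10,11,13}
(W ∖ (X ∩ W)) ∪ (W ∩ Z) = {8,10,11,12,13,14}
((W ∖ (X ∩ W)) ∪ (W ∩ Z))^c = {2,3,4,5,6,7,9,15,16}
X^c = {3,5,6,7,8,9,12,13,14,15}
W ∩ X^c = {8,12,13,14}
{2,3,4,5,6,7,9,15,16} and {8,12,13,14} share no elements.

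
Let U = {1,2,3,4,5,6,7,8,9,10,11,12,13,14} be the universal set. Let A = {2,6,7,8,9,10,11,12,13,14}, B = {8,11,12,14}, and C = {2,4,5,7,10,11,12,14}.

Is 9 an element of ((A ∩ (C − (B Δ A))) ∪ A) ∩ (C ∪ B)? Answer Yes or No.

No

9 ∉ B and 9 ∈ A, so 9 ∈ B Δ A
9 ∉ C and 9 ∈ (B Δ A), so 9 ∉ C − (B Δ A)
9 ∈ A and 9 ∉ (C − (B Δ A)), so 9 ∉ A ∩ (C − (B Δ A))
9 ∉ (A ∩ (C − (B Δ A))) and 9 ∈ A, so 9 ∈ (A ∩ (C − (B Δ A))) ∪ A
9 ∉ C and 9 ∉ B, so 9 ∉ C ∪ B
9 ∈ ((A ∩ (C − (B Δ A))) ∪ A) and 9 ∉ (C ∪ B), so 9 ∉ ((A ∩ (C − (B Δ A))) ∪ A) ∩ (C ∪ B)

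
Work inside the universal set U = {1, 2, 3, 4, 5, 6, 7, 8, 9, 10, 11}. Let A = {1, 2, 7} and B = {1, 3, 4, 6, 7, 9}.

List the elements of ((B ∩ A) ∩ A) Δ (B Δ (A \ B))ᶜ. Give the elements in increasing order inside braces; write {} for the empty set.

B ∩ A = {1, 7}
(B ∩ A) ∩ A = {1, 7}
A \ B = {2}
B Δ (A \ B) = {1, 2, 3, 4, 6, 7, 9}
(B Δ (A \ B))ᶜ = {5, 8, 10, 11}
((B ∩ A) ∩ A) Δ (B Δ (A \ B))ᶜ = {1, 5, 7, 8, 10, 11}

{1, 5, 7, 8, 10, 11}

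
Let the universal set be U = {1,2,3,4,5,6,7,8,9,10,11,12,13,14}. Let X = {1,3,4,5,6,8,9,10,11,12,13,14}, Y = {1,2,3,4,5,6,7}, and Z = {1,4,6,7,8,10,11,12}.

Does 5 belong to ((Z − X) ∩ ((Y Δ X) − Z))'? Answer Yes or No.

5 ∉ Z and 5 ∈ X, so 5 ∉ Z − X
5 ∈ Y and 5 ∈ X, so 5 ∉ Y Δ X
5 ∉ (Y Δ X) and 5 ∉ Z, so 5 ∉ (Y Δ X) − Z
5 ∉ (Z − X) and 5 ∉ ((Y Δ X) − Z), so 5 ∉ (Z − X) ∩ ((Y Δ X) − Z)
5 ∈ ((Z − X) ∩ ((Y Δ X) − Z))' since 5 ∉ ((Z − X) ∩ ((Y Δ X) − Z))

Yes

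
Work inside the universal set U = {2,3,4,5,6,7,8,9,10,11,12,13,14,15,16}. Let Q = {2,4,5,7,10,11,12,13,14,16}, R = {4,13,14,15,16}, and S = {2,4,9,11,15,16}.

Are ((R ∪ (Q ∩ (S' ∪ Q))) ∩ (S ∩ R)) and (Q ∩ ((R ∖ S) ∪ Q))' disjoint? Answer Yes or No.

S' = {3,5,6,7,8,10,12,13,14}
S' ∪ Q = {2,3,4,5,6,7,8,10,11,12,13,14,16}
Q ∩ (S' ∪ Q) = {2,4,5,7,10,11,12,13,14,16}
R ∪ (Q ∩ (S' ∪ Q)) = {2,4,5,7,10,11,12,13,14,15,16}
S ∩ R = {4,15,16}
(R ∪ (Q ∩ (S' ∪ Q))) ∩ (S ∩ R) = {4,15,16}
R ∖ S = {13,14}
(R ∖ S) ∪ Q = {2,4,5,7,10,11,12,13,14,16}
Q ∩ ((R ∖ S) ∪ Q) = {2,4,5,7,10,11,12,13,14,16}
(Q ∩ ((R ∖ S) ∪ Q))' = {3,6,8,9,15}
15 lies in both, so they are not disjoint.

No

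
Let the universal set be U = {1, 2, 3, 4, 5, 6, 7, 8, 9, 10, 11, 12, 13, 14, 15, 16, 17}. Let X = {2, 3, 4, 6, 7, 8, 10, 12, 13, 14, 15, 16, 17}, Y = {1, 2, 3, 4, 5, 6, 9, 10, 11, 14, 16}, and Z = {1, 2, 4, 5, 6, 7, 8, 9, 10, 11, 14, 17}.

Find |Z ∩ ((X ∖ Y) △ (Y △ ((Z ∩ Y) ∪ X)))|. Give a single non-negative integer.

X ∖ Y = {7, 8, 12, 13, 15, 17}
Z ∩ Y = {1, 2, 4, 5, 6, 9, 10, 11, 14}
(Z ∩ Y) ∪ X = {1, 2, 3, 4, 5, 6, 7, 8, 9, 10, 11, 12, 13, 14, 15, 16, 17}
Y △ ((Z ∩ Y) ∪ X) = {7, 8, 12, 13, 15, 17}
(X ∖ Y) △ (Y △ ((Z ∩ Y) ∪ X)) = {}
Z ∩ ((X ∖ Y) △ (Y △ ((Z ∩ Y) ∪ X))) = {}
|Z ∩ ((X ∖ Y) △ (Y △ ((Z ∩ Y) ∪ X)))| = 0

0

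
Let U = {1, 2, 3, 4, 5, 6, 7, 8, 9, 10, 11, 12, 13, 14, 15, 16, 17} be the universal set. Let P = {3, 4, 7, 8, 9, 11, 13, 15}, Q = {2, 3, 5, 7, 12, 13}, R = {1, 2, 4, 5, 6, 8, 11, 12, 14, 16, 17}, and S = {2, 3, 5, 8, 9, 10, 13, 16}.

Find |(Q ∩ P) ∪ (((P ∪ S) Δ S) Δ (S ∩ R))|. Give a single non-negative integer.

10

Q ∩ P = {3, 7, 13}
P ∪ S = {2, 3, 4, 5, 7, 8, 9, 10, 11, 13, 15, 16}
(P ∪ S) Δ S = {4, 7, 11, 15}
S ∩ R = {2, 5, 8, 16}
((P ∪ S) Δ S) Δ (S ∩ R) = {2, 4, 5, 7, 8, 11, 15, 16}
(Q ∩ P) ∪ (((P ∪ S) Δ S) Δ (S ∩ R)) = {2, 3, 4, 5, 7, 8, 11, 13, 15, 16}
|(Q ∩ P) ∪ (((P ∪ S) Δ S) Δ (S ∩ R))| = 10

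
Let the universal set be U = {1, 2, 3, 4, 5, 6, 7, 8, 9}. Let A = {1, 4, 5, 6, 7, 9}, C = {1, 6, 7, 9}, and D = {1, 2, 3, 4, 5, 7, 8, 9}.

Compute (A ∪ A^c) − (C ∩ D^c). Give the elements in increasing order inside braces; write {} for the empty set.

A^c = {2, 3, 8}
A ∪ A^c = {1, 2, 3, 4, 5, 6, 7, 8, 9}
D^c = {6}
C ∩ D^c = {6}
(A ∪ A^c) − (C ∩ D^c) = {1, 2, 3, 4, 5, 7, 8, 9}

{1, 2, 3, 4, 5, 7, 8, 9}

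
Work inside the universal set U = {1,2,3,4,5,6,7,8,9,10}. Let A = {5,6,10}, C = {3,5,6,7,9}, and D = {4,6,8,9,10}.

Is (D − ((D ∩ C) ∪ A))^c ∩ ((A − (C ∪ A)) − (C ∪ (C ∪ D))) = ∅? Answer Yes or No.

Yes

D ∩ C = {6,9}
(D ∩ C) ∪ A = {5,6,9,10}
D − ((D ∩ C) ∪ A) = {4,8}
(D − ((D ∩ C) ∪ A))^c = {1,2,3,5,6,7,9,10}
C ∪ A = {3,5,6,7,9,10}
A − (C ∪ A) = {}
C ∪ D = {3,4,5,6,7,8,9,10}
C ∪ (C ∪ D) = {3,4,5,6,7,8,9,10}
(A − (C ∪ A)) − (C ∪ (C ∪ D)) = {}
{1,2,3,5,6,7,9,10} and {} share no elements.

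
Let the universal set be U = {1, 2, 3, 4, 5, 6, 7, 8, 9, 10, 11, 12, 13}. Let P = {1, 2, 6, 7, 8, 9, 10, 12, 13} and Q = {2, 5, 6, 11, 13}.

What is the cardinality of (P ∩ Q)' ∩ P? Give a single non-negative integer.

6

P ∩ Q = {2, 6, 13}
(P ∩ Q)' = {1, 3, 4, 5, 7, 8, 9, 10, 11, 12}
(P ∩ Q)' ∩ P = {1, 7, 8, 9, 10, 12}
|(P ∩ Q)' ∩ P| = 6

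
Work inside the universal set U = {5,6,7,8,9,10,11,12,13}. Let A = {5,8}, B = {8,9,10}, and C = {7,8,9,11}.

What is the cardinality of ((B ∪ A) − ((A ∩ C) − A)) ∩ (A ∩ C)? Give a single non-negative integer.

1

B ∪ A = {5,8,9,10}
A ∩ C = {8}
(A ∩ C) − A = {}
(B ∪ A) − ((A ∩ C) − A) = {5,8,9,10}
((B ∪ A) − ((A ∩ C) − A)) ∩ (A ∩ C) = {8}
|((B ∪ A) − ((A ∩ C) − A)) ∩ (A ∩ C)| = 1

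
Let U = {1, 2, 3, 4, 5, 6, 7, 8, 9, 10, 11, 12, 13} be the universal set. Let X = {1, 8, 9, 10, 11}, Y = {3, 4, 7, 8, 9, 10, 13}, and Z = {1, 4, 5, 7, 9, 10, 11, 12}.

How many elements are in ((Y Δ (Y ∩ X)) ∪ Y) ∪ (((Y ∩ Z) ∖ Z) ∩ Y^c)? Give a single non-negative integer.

7

Y ∩ X = {8, 9, 10}
Y Δ (Y ∩ X) = {3, 4, 7, 13}
(Y Δ (Y ∩ X)) ∪ Y = {3, 4, 7, 8, 9, 10, 13}
Y ∩ Z = {4, 7, 9, 10}
(Y ∩ Z) ∖ Z = {}
Y^c = {1, 2, 5, 6, 11, 12}
((Y ∩ Z) ∖ Z) ∩ Y^c = {}
((Y Δ (Y ∩ X)) ∪ Y) ∪ (((Y ∩ Z) ∖ Z) ∩ Y^c) = {3, 4, 7, 8, 9, 10, 13}
|((Y Δ (Y ∩ X)) ∪ Y) ∪ (((Y ∩ Z) ∖ Z) ∩ Y^c)| = 7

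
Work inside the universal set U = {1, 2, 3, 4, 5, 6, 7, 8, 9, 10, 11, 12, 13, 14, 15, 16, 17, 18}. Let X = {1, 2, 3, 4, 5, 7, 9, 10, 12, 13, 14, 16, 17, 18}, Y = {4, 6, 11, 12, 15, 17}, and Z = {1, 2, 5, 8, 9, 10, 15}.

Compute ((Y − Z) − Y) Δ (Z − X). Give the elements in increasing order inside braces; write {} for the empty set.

Y − Z = {4, 6, 11, 12, 17}
(Y − Z) − Y = {}
Z − X = {8, 15}
((Y − Z) − Y) Δ (Z − X) = {8, 15}

{8, 15}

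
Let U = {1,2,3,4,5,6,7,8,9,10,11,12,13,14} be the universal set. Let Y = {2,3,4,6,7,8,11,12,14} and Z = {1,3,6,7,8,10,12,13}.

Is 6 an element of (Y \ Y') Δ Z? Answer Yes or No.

6 ∈ Y, so 6 ∉ Y'
6 ∈ Y and 6 ∉ Y', so 6 ∈ Y \ Y'
6 ∈ (Y \ Y') and 6 ∈ Z, so 6 ∉ (Y \ Y') Δ Z

No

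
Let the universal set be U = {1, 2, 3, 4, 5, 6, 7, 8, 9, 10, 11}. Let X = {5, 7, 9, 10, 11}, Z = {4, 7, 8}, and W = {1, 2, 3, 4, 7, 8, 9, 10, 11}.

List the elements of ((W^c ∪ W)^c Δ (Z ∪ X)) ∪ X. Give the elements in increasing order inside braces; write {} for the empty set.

W^c = {5, 6}
W^c ∪ W = {1, 2, 3, 4, 5, 6, 7, 8, 9, 10, 11}
(W^c ∪ W)^c = {}
Z ∪ X = {4, 5, 7, 8, 9, 10, 11}
(W^c ∪ W)^c Δ (Z ∪ X) = {4, 5, 7, 8, 9, 10, 11}
((W^c ∪ W)^c Δ (Z ∪ X)) ∪ X = {4, 5, 7, 8, 9, 10, 11}

{4, 5, 7, 8, 9, 10, 11}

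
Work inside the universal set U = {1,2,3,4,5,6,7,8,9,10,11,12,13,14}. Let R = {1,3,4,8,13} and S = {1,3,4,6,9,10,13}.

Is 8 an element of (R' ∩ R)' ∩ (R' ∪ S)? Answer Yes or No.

8 ∈ R, so 8 ∉ R'
8 ∉ R' and 8 ∈ R, so 8 ∉ R' ∩ R
8 ∈ (R' ∩ R)' since 8 ∉ (R' ∩ R)
8 ∈ R, so 8 ∉ R'
8 ∉ R' and 8 ∉ S, so 8 ∉ R' ∪ S
8 ∈ (R' ∩ R)' and 8 ∉ (R' ∪ S), so 8 ∉ (R' ∩ R)' ∩ (R' ∪ S)

No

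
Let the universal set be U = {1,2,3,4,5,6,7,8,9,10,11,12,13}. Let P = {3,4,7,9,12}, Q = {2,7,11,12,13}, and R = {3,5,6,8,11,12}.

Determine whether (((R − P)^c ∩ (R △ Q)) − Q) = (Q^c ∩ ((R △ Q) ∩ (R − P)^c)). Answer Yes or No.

Yes

R − P = {5,6,8,11}
(R − P)^c = {1,2,3,4,7,9,10,12,13}
R △ Q = {2,3,5,6,7,8,13}
(R − P)^c ∩ (R △ Q) = {2,3,7,13}
((R − P)^c ∩ (R △ Q)) − Q = {3}
Q^c = {1,3,4,5,6,8,9,10}
(R △ Q) ∩ (R − P)^c = {2,3,7,13}
Q^c ∩ ((R △ Q) ∩ (R − P)^c) = {3}
Both equal {3}, so ((R − P)^c ∩ (R △ Q)) − Q = Q^c ∩ ((R △ Q) ∩ (R − P)^c).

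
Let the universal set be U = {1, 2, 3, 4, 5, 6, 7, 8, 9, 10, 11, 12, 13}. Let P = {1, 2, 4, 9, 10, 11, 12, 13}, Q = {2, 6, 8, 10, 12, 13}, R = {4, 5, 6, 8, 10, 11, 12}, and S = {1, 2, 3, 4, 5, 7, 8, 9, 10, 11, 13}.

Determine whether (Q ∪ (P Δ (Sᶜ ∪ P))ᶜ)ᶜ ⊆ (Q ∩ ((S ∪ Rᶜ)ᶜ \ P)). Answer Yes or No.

Yes

Sᶜ = {6, 12}
Sᶜ ∪ P = {1, 2, 4, 6, 9, 10, 11, 12, 13}
P Δ (Sᶜ ∪ P) = {6}
(P Δ (Sᶜ ∪ P))ᶜ = {1, 2, 3, 4, 5, 7, 8, 9, 10, 11, 12, 13}
Q ∪ (P Δ (Sᶜ ∪ P))ᶜ = {1, 2, 3, 4, 5, 6, 7, 8, 9, 10, 11, 12, 13}
(Q ∪ (P Δ (Sᶜ ∪ P))ᶜ)ᶜ = {}
Rᶜ = {1, 2, 3, 7, 9, 13}
S ∪ Rᶜ = {1, 2, 3, 4, 5, 7, 8, 9, 10, 11, 13}
(S ∪ Rᶜ)ᶜ = {6, 12}
(S ∪ Rᶜ)ᶜ \ P = {6}
Q ∩ ((S ∪ Rᶜ)ᶜ \ P) = {6}
Every element of {} is in {6}, so (Q ∪ (P Δ (Sᶜ ∪ P))ᶜ)ᶜ ⊆ Q ∩ ((S ∪ Rᶜ)ᶜ \ P).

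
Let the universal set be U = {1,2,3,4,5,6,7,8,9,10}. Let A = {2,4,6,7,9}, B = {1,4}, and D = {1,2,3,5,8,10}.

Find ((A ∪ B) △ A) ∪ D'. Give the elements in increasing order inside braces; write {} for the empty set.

{1,4,6,7,9}

A ∪ B = {1,2,4,6,7,9}
(A ∪ B) △ A = {1}
D' = {4,6,7,9}
((A ∪ B) △ A) ∪ D' = {1,4,6,7,9}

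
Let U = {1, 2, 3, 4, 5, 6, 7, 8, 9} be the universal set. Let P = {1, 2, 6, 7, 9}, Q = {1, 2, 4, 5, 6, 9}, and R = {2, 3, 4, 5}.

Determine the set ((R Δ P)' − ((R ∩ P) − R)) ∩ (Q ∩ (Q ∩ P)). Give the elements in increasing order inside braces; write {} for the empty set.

{2}

R Δ P = {1, 3, 4, 5, 6, 7, 9}
(R Δ P)' = {2, 8}
R ∩ P = {2}
(R ∩ P) − R = {}
(R Δ P)' − ((R ∩ P) − R) = {2, 8}
Q ∩ P = {1, 2, 6, 9}
Q ∩ (Q ∩ P) = {1, 2, 6, 9}
((R Δ P)' − ((R ∩ P) − R)) ∩ (Q ∩ (Q ∩ P)) = {2}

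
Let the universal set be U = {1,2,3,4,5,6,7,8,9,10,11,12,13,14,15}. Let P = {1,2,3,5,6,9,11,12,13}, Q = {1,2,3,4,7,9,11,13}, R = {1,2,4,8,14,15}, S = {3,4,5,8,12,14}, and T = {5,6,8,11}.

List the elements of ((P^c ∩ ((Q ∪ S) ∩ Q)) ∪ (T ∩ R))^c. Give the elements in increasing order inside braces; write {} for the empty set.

{1,2,3,5,6,9,10,11,12,13,14,15}

P^c = {4,7,8,10,14,15}
Q ∪ S = {1,2,3,4,5,7,8,9,11,12,13,14}
(Q ∪ S) ∩ Q = {1,2,3,4,7,9,11,13}
P^c ∩ ((Q ∪ S) ∩ Q) = {4,7}
T ∩ R = {8}
(P^c ∩ ((Q ∪ S) ∩ Q)) ∪ (T ∩ R) = {4,7,8}
((P^c ∩ ((Q ∪ S) ∩ Q)) ∪ (T ∩ R))^c = {1,2,3,5,6,9,10,11,12,13,14,15}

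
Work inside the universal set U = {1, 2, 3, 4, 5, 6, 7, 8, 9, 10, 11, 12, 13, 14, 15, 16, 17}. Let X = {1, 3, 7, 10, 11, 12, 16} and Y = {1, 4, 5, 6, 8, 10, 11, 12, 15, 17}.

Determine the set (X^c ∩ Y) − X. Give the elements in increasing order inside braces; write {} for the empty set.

{4, 5, 6, 8, 15, 17}

X^c = {2, 4, 5, 6, 8, 9, 13, 14, 15, 17}
X^c ∩ Y = {4, 5, 6, 8, 15, 17}
(X^c ∩ Y) − X = {4, 5, 6, 8, 15, 17}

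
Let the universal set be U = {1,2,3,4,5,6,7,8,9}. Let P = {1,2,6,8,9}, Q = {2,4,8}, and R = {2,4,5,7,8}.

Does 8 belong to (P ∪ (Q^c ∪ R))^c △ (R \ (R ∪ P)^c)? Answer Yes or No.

Yes

8 ∈ Q, so 8 ∉ Q^c
8 ∉ Q^c and 8 ∈ R, so 8 ∈ Q^c ∪ R
8 ∈ P and 8 ∈ (Q^c ∪ R), so 8 ∈ P ∪ (Q^c ∪ R)
8 ∉ (P ∪ (Q^c ∪ R))^c since 8 ∈ (P ∪ (Q^c ∪ R))
8 ∈ R and 8 ∈ P, so 8 ∈ R ∪ P
8 ∉ (R ∪ P)^c since 8 ∈ (R ∪ P)
8 ∈ R and 8 ∉ (R ∪ P)^c, so 8 ∈ R \ (R ∪ P)^c
8 ∉ (P ∪ (Q^c ∪ R))^c and 8 ∈ (R \ (R ∪ P)^c), so 8 ∈ (P ∪ (Q^c ∪ R))^c △ (R \ (R ∪ P)^c)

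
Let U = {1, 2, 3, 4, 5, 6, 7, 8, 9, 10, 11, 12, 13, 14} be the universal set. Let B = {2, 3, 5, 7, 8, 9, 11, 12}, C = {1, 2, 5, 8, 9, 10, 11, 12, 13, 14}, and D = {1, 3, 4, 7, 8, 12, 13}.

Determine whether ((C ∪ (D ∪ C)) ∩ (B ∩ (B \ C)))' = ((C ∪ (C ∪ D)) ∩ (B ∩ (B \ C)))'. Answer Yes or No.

Yes

D ∪ C = {1, 2, 3, 4, 5, 7, 8, 9, 10, 11, 12, 13, 14}
C ∪ (D ∪ C) = {1, 2, 3, 4, 5, 7, 8, 9, 10, 11, 12, 13, 14}
B \ C = {3, 7}
B ∩ (B \ C) = {3, 7}
(C ∪ (D ∪ C)) ∩ (B ∩ (B \ C)) = {3, 7}
((C ∪ (D ∪ C)) ∩ (B ∩ (B \ C)))' = {1, 2, 4, 5, 6, 8, 9, 10, 11, 12, 13, 14}
C ∪ D = {1, 2, 3, 4, 5, 7, 8, 9, 10, 11, 12, 13, 14}
C ∪ (C ∪ D) = {1, 2, 3, 4, 5, 7, 8, 9, 10, 11, 12, 13, 14}
(C ∪ (C ∪ D)) ∩ (B ∩ (B \ C)) = {3, 7}
((C ∪ (C ∪ D)) ∩ (B ∩ (B \ C)))' = {1, 2, 4, 5, 6, 8, 9, 10, 11, 12, 13, 14}
Both equal {1, 2, 4, 5, 6, 8, 9, 10, 11, 12, 13, 14}, so ((C ∪ (D ∪ C)) ∩ (B ∩ (B \ C)))' = ((C ∪ (C ∪ D)) ∩ (B ∩ (B \ C)))'.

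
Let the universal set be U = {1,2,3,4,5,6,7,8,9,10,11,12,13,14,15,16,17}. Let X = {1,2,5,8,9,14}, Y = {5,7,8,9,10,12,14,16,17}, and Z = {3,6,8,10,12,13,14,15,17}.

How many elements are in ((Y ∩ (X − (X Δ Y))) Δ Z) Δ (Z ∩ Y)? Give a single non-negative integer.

8

X Δ Y = {1,2,7,10,12,16,17}
X − (X Δ Y) = {5,8,9,14}
Y ∩ (X − (X Δ Y)) = {5,8,9,14}
(Y ∩ (X − (X Δ Y))) Δ Z = {3,5,6,9,10,12,13,15,17}
Z ∩ Y = {8,10,12,14,17}
((Y ∩ (X − (X Δ Y))) Δ Z) Δ (Z ∩ Y) = {3,5,6,8,9,13,14,15}
|((Y ∩ (X − (X Δ Y))) Δ Z) Δ (Z ∩ Y)| = 8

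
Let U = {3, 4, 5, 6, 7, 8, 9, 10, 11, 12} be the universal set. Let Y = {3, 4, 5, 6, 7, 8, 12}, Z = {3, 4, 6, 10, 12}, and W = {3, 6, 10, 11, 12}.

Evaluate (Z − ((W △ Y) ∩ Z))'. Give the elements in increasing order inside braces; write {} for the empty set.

{4, 5, 7, 8, 9, 10, 11}

W △ Y = {4, 5, 7, 8, 10, 11}
(W △ Y) ∩ Z = {4, 10}
Z − ((W △ Y) ∩ Z) = {3, 6, 12}
(Z − ((W △ Y) ∩ Z))' = {4, 5, 7, 8, 9, 10, 11}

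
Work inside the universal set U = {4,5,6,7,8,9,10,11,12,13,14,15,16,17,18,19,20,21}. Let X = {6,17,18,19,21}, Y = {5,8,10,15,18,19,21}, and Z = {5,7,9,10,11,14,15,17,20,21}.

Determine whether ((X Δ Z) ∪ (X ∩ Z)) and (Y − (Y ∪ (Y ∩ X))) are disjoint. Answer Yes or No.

Yes

X Δ Z = {5,6,7,9,10,11,14,15,18,19,20}
X ∩ Z = {17,21}
(X Δ Z) ∪ (X ∩ Z) = {5,6,7,9,10,11,14,15,17,18,19,20,21}
Y ∩ X = {18,19,21}
Y ∪ (Y ∩ X) = {5,8,10,15,18,19,21}
Y − (Y ∪ (Y ∩ X)) = {}
{5,6,7,9,10,11,14,15,17,18,19,20,21} and {} share no elements.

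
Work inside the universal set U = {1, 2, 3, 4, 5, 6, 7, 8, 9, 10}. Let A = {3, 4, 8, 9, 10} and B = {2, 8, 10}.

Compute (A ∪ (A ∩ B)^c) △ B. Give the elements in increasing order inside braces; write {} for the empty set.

{1, 3, 4, 5, 6, 7, 9}

A ∩ B = {8, 10}
(A ∩ B)^c = {1, 2, 3, 4, 5, 6, 7, 9}
A ∪ (A ∩ B)^c = {1, 2, 3, 4, 5, 6, 7, 8, 9, 10}
(A ∪ (A ∩ B)^c) △ B = {1, 3, 4, 5, 6, 7, 9}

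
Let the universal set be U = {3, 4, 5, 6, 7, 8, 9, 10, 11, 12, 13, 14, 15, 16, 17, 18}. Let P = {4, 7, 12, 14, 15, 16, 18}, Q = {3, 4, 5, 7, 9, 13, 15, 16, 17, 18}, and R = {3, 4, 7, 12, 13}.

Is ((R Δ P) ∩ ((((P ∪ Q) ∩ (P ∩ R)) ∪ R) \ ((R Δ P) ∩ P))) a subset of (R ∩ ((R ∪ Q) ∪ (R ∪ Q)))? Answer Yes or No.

R Δ P = {3, 13, 14, 15, 16, 18}
P ∪ Q = {3, 4, 5, 7, 9, 12, 13, 14, 15, 16, 17, 18}
P ∩ R = {4, 7, 12}
(P ∪ Q) ∩ (P ∩ R) = {4, 7, 12}
((P ∪ Q) ∩ (P ∩ R)) ∪ R = {3, 4, 7, 12, 13}
(R Δ P) ∩ P = {14, 15, 16, 18}
(((P ∪ Q) ∩ (P ∩ R)) ∪ R) \ ((R Δ P) ∩ P) = {3, 4, 7, 12, 13}
(R Δ P) ∩ ((((P ∪ Q) ∩ (P ∩ R)) ∪ R) \ ((R Δ P) ∩ P)) = {3, 13}
R ∪ Q = {3, 4, 5, 7, 9, 12, 13, 15, 16, 17, 18}
(R ∪ Q) ∪ (R ∪ Q) = {3, 4, 5, 7, 9, 12, 13, 15, 16, 17, 18}
R ∩ ((R ∪ Q) ∪ (R ∪ Q)) = {3, 4, 7, 12, 13}
Every element of {3, 13} is in {3, 4, 7, 12, 13}, so (R Δ P) ∩ ((((P ∪ Q) ∩ (P ∩ R)) ∪ R) \ ((R Δ P) ∩ P)) ⊆ R ∩ ((R ∪ Q) ∪ (R ∪ Q)).

Yes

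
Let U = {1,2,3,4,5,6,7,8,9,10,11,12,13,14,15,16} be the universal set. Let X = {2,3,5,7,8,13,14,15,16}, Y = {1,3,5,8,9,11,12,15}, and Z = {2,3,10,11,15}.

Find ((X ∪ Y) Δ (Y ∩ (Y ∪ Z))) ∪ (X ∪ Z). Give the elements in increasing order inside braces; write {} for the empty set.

X ∪ Y = {1,2,3,5,7,8,9,11,12,13,14,15,16}
Y ∪ Z = {1,2,3,5,8,9,10,11,12,15}
Y ∩ (Y ∪ Z) = {1,3,5,8,9,11,12,15}
(X ∪ Y) Δ (Y ∩ (Y ∪ Z)) = {2,7,13,14,16}
X ∪ Z = {2,3,5,7,8,10,11,13,14,15,16}
((X ∪ Y) Δ (Y ∩ (Y ∪ Z))) ∪ (X ∪ Z) = {2,3,5,7,8,10,11,13,14,15,16}

{2,3,5,7,8,10,11,13,14,15,16}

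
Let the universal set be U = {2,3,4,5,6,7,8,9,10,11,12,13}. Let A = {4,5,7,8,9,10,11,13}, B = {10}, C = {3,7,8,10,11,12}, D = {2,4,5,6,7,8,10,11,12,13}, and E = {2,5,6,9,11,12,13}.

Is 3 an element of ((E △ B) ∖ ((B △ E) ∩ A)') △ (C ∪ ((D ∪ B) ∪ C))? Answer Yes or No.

3 ∉ E and 3 ∉ B, so 3 ∉ E △ B
3 ∉ B and 3 ∉ E, so 3 ∉ B △ E
3 ∉ (B △ E) and 3 ∉ A, so 3 ∉ (B △ E) ∩ A
3 ∈ ((B △ E) ∩ A)' since 3 ∉ ((B △ E) ∩ A)
3 ∉ (E △ B) and 3 ∈ ((B △ E) ∩ A)', so 3 ∉ (E △ B) ∖ ((B △ E) ∩ A)'
3 ∉ D and 3 ∉ B, so 3 ∉ D ∪ B
3 ∉ (D ∪ B) and 3 ∈ C, so 3 ∈ (D ∪ B) ∪ C
3 ∈ C and 3 ∈ ((D ∪ B) ∪ C), so 3 ∈ C ∪ ((D ∪ B) ∪ C)
3 ∉ ((E △ B) ∖ ((B △ E) ∩ A)') and 3 ∈ (C ∪ ((D ∪ B) ∪ C)), so 3 ∈ ((E △ B) ∖ ((B △ E) ∩ A)') △ (C ∪ ((D ∪ B) ∪ C))

Yes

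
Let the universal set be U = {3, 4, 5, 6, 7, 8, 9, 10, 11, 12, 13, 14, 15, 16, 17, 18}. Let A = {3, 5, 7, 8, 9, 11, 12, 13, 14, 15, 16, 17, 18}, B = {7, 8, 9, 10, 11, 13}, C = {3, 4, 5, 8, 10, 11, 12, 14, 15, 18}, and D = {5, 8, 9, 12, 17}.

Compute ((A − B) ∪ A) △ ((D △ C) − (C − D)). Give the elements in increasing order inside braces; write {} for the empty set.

A − B = {3, 5, 12, 14, 15, 16, 17, 18}
(A − B) ∪ A = {3, 5, 7, 8, 9, 11, 12, 13, 14, 15, 16, 17, 18}
D △ C = {3, 4, 9, 10, 11, 14, 15, 17, 18}
C − D = {3, 4, 10, 11, 14, 15, 18}
(D △ C) − (C − D) = {9, 17}
((A − B) ∪ A) △ ((D △ C) − (C − D)) = {3, 5, 7, 8, 11, 12, 13, 14, 15, 16, 18}

{3, 5, 7, 8, 11, 12, 13, 14, 15, 16, 18}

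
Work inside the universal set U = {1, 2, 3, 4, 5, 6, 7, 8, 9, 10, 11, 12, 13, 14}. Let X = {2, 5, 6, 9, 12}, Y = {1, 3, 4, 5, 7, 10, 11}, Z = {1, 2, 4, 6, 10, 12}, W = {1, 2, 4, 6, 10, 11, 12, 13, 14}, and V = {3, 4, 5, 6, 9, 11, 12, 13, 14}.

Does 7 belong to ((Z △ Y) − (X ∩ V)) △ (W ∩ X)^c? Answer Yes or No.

No

7 ∉ Z and 7 ∈ Y, so 7 ∈ Z △ Y
7 ∉ X and 7 ∉ V, so 7 ∉ X ∩ V
7 ∈ (Z △ Y) and 7 ∉ (X ∩ V), so 7 ∈ (Z △ Y) − (X ∩ V)
7 ∉ W and 7 ∉ X, so 7 ∉ W ∩ X
7 ∈ (W ∩ X)^c since 7 ∉ (W ∩ X)
7 ∈ ((Z △ Y) − (X ∩ V)) and 7 ∈ (W ∩ X)^c, so 7 ∉ ((Z △ Y) − (X ∩ V)) △ (W ∩ X)^c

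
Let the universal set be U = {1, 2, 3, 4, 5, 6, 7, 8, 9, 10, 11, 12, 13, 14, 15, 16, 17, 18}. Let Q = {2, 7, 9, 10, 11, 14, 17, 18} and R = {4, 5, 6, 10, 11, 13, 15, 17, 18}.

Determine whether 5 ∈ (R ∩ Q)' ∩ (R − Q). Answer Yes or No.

5 ∈ R and 5 ∉ Q, so 5 ∉ R ∩ Q
5 ∈ (R ∩ Q)' since 5 ∉ (R ∩ Q)
5 ∈ R and 5 ∉ Q, so 5 ∈ R − Q
5 ∈ (R ∩ Q)' and 5 ∈ (R − Q), so 5 ∈ (R ∩ Q)' ∩ (R − Q)

Yes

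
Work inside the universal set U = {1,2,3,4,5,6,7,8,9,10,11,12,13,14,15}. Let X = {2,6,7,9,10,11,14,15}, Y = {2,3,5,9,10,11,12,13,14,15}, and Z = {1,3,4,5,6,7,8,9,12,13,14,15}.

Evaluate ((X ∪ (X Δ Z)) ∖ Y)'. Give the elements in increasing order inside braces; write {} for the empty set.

{2,3,5,9,10,11,12,13,14,15}

X Δ Z = {1,2,3,4,5,8,10,11,12,13}
X ∪ (X Δ Z) = {1,2,3,4,5,6,7,8,9,10,11,12,13,14,15}
(X ∪ (X Δ Z)) ∖ Y = {1,4,6,7,8}
((X ∪ (X Δ Z)) ∖ Y)' = {2,3,5,9,10,11,12,13,14,15}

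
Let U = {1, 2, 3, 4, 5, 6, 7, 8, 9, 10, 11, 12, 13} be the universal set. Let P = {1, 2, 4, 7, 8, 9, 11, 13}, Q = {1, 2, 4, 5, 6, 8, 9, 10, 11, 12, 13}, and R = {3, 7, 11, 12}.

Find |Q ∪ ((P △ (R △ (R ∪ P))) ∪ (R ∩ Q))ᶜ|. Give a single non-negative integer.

12

R ∪ P = {1, 2, 3, 4, 7, 8, 9, 11, 12, 13}
R △ (R ∪ P) = {1, 2, 4, 8, 9, 13}
P △ (R △ (R ∪ P)) = {7, 11}
R ∩ Q = {11, 12}
(P △ (R △ (R ∪ P))) ∪ (R ∩ Q) = {7, 11, 12}
((P △ (R △ (R ∪ P))) ∪ (R ∩ Q))ᶜ = {1, 2, 3, 4, 5, 6, 8, 9, 10, 13}
Q ∪ ((P △ (R △ (R ∪ P))) ∪ (R ∩ Q))ᶜ = {1, 2, 3, 4, 5, 6, 8, 9, 10, 11, 12, 13}
|Q ∪ ((P △ (R △ (R ∪ P))) ∪ (R ∩ Q))ᶜ| = 12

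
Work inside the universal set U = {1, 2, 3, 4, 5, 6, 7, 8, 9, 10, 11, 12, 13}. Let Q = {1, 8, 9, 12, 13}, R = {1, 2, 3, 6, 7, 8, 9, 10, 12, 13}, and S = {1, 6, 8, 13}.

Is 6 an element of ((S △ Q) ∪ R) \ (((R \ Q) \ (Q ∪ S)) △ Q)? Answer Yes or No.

6 ∈ S and 6 ∉ Q, so 6 ∈ S △ Q
6 ∈ (S △ Q) and 6 ∈ R, so 6 ∈ (S △ Q) ∪ R
6 ∈ R and 6 ∉ Q, so 6 ∈ R \ Q
6 ∉ Q and 6 ∈ S, so 6 ∈ Q ∪ S
6 ∈ (R \ Q) and 6 ∈ (Q ∪ S), so 6 ∉ (R \ Q) \ (Q ∪ S)
6 ∉ ((R \ Q) \ (Q ∪ S)) and 6 ∉ Q, so 6 ∉ ((R \ Q) \ (Q ∪ S)) △ Q
6 ∈ ((S △ Q) ∪ R) and 6 ∉ (((R \ Q) \ (Q ∪ S)) △ Q), so 6 ∈ ((S △ Q) ∪ R) \ (((R \ Q) \ (Q ∪ S)) △ Q)

Yes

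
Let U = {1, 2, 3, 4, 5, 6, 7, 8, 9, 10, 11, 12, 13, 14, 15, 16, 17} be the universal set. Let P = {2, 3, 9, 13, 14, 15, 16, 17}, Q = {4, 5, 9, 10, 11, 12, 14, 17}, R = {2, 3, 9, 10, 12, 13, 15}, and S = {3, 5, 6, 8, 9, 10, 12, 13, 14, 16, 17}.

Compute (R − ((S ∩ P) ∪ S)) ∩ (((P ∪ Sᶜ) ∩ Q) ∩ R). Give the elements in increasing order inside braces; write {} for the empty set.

S ∩ P = {3, 9, 13, 14, 16, 17}
(S ∩ P) ∪ S = {3, 5, 6, 8, 9, 10, 12, 13, 14, 16, 17}
R − ((S ∩ P) ∪ S) = {2, 15}
Sᶜ = {1, 2, 4, 7, 11, 15}
P ∪ Sᶜ = {1, 2, 3, 4, 7, 9, 11, 13, 14, 15, 16, 17}
(P ∪ Sᶜ) ∩ Q = {4, 9, 11, 14, 17}
((P ∪ Sᶜ) ∩ Q) ∩ R = {9}
(R − ((S ∩ P) ∪ S)) ∩ (((P ∪ Sᶜ) ∩ Q) ∩ R) = {}

{}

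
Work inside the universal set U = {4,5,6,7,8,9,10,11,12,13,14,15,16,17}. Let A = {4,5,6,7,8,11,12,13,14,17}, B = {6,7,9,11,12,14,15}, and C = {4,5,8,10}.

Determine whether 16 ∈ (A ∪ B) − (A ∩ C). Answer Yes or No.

16 ∉ A and 16 ∉ B, so 16 ∉ A ∪ B
16 ∉ A and 16 ∉ C, so 16 ∉ A ∩ C
16 ∉ (A ∪ B) and 16 ∉ (A ∩ C), so 16 ∉ (A ∪ B) − (A ∩ C)

No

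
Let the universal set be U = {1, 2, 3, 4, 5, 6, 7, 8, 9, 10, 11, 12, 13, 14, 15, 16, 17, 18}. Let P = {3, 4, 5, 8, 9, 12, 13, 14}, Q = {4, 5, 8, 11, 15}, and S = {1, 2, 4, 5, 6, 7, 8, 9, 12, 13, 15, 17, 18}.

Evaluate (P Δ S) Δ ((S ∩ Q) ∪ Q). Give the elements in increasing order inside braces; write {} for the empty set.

{1, 2, 3, 4, 5, 6, 7, 8, 11, 14, 17, 18}

P Δ S = {1, 2, 3, 6, 7, 14, 15, 17, 18}
S ∩ Q = {4, 5, 8, 15}
(S ∩ Q) ∪ Q = {4, 5, 8, 11, 15}
(P Δ S) Δ ((S ∩ Q) ∪ Q) = {1, 2, 3, 4, 5, 6, 7, 8, 11, 14, 17, 18}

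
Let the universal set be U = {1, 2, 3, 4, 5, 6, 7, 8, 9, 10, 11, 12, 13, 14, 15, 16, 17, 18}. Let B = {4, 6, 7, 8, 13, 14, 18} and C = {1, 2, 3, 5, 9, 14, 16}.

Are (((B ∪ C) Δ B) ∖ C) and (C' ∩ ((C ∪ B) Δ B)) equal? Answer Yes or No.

B ∪ C = {1, 2, 3, 4, 5, 6, 7, 8, 9, 13, 14, 16, 18}
(B ∪ C) Δ B = {1, 2, 3, 5, 9, 16}
((B ∪ C) Δ B) ∖ C = {}
C' = {4, 6, 7, 8, 10, 11, 12, 13, 15, 17, 18}
C ∪ B = {1, 2, 3, 4, 5, 6, 7, 8, 9, 13, 14, 16, 18}
(C ∪ B) Δ B = {1, 2, 3, 5, 9, 16}
C' ∩ ((C ∪ B) Δ B) = {}
Both equal {}, so ((B ∪ C) Δ B) ∖ C = C' ∩ ((C ∪ B) Δ B).

Yes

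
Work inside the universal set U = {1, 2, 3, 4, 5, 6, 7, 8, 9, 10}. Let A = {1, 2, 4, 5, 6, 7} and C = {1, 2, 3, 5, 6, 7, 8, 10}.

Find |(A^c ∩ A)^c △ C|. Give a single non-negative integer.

A^c = {3, 8, 9, 10}
A^c ∩ A = {}
(A^c ∩ A)^c = {1, 2, 3, 4, 5, 6, 7, 8, 9, 10}
(A^c ∩ A)^c △ C = {4, 9}
|(A^c ∩ A)^c △ C| = 2

2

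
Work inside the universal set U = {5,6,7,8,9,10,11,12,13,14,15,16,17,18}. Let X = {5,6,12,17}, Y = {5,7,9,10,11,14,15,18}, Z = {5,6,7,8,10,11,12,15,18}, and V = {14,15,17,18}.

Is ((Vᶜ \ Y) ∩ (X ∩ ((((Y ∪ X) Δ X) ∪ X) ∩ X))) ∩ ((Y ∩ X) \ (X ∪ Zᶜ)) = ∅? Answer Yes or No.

Vᶜ = {5,6,7,8,9,10,11,12,13,16}
Vᶜ \ Y = {6,8,12,13,16}
Y ∪ X = {5,6,7,9,10,11,12,14,15,17,18}
(Y ∪ X) Δ X = {7,9,10,11,14,15,18}
((Y ∪ X) Δ X) ∪ X = {5,6,7,9,10,11,12,14,15,17,18}
(((Y ∪ X) Δ X) ∪ X) ∩ X = {5,6,12,17}
X ∩ ((((Y ∪ X) Δ X) ∪ X) ∩ X) = {5,6,12,17}
(Vᶜ \ Y) ∩ (X ∩ ((((Y ∪ X) Δ X) ∪ X) ∩ X)) = {6,12}
Y ∩ X = {5}
Zᶜ = {9,13,14,16,17}
X ∪ Zᶜ = {5,6,9,12,13,14,16,17}
(Y ∩ X) \ (X ∪ Zᶜ) = {}
{6,12} and {} share no elements.

Yes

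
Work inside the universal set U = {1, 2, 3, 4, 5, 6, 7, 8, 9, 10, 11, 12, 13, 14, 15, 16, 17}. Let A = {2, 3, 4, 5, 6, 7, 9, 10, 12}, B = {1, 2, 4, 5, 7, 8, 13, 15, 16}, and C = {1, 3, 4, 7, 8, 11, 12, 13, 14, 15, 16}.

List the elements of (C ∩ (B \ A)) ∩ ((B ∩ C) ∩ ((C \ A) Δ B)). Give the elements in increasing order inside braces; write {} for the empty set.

B \ A = {1, 8, 13, 15, 16}
C ∩ (B \ A) = {1, 8, 13, 15, 16}
B ∩ C = {1, 4, 7, 8, 13, 15, 16}
C \ A = {1, 8, 11, 13, 14, 15, 16}
(C \ A) Δ B = {2, 4, 5, 7, 11, 14}
(B ∩ C) ∩ ((C \ A) Δ B) = {4, 7}
(C ∩ (B \ A)) ∩ ((B ∩ C) ∩ ((C \ A) Δ B)) = {}

{}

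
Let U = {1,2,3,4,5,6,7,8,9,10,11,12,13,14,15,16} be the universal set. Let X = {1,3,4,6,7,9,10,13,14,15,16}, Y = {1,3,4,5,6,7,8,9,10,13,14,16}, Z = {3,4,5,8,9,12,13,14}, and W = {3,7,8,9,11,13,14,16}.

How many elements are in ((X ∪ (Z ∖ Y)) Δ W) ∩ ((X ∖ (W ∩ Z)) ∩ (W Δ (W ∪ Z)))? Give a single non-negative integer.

1

Z ∖ Y = {12}
X ∪ (Z ∖ Y) = {1,3,4,6,7,9,10,12,13,14,15,16}
(X ∪ (Z ∖ Y)) Δ W = {1,4,6,8,10,11,12,15}
W ∩ Z = {3,8,9,13,14}
X ∖ (W ∩ Z) = {1,4,6,7,10,15,16}
W ∪ Z = {3,4,5,7,8,9,11,12,13,14,16}
W Δ (W ∪ Z) = {4,5,12}
(X ∖ (W ∩ Z)) ∩ (W Δ (W ∪ Z)) = {4}
((X ∪ (Z ∖ Y)) Δ W) ∩ ((X ∖ (W ∩ Z)) ∩ (W Δ (W ∪ Z))) = {4}
|((X ∪ (Z ∖ Y)) Δ W) ∩ ((X ∖ (W ∩ Z)) ∩ (W Δ (W ∪ Z)))| = 1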